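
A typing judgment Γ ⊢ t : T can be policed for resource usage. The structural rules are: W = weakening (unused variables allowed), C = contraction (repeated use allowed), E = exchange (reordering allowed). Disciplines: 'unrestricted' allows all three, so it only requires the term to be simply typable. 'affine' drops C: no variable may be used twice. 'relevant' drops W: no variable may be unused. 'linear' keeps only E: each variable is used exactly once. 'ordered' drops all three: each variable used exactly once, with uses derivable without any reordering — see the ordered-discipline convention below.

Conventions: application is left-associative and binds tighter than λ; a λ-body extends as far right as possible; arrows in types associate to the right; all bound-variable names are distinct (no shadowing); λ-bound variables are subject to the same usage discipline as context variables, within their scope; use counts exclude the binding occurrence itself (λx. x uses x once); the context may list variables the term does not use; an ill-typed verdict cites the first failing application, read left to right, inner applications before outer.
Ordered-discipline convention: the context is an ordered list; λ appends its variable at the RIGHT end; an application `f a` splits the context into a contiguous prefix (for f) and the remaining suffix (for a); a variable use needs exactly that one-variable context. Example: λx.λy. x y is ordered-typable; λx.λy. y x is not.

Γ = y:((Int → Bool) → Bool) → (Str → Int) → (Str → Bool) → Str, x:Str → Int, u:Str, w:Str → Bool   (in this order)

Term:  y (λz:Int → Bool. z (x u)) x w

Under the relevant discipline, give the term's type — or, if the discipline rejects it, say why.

term : Str
usage: y: 1, x: 2, u: 1, w: 1, z (bound): 1
order of uses: y, z, x, u, x, w
typing: well-typed — term : Str
summary: ordered ✗ | linear ✗ | affine ✗ | relevant ✓ | unrestricted ✓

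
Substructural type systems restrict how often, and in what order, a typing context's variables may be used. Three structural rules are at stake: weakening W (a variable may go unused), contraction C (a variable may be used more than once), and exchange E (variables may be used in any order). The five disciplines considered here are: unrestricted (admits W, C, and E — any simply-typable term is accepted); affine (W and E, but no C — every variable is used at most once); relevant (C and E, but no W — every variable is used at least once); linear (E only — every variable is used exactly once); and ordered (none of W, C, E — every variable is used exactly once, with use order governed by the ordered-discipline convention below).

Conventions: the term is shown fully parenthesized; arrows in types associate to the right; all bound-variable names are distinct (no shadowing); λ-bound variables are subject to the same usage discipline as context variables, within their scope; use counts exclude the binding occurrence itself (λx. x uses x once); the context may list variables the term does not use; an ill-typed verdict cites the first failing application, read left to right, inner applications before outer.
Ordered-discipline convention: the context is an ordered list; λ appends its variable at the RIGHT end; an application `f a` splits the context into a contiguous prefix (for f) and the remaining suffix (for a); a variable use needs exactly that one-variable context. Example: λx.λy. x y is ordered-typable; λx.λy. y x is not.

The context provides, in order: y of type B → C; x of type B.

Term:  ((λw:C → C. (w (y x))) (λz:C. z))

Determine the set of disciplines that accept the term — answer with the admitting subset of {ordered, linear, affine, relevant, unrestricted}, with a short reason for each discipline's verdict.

admitting disciplines: linear, affine, relevant, unrestricted
counts: y: 1×, x: 1×, w [bound]: 1×, z [bound]: 1×
uses in reading order: w, y, x, z
typing: the term checks, with type C
ordered: ✗ — no contiguous prefix/suffix split fits w, y, x, z
linear: ✓ — exactly-once usage across y, x, w, z
affine: ✓ — none of y, x, w, z used more than once
relevant: ✓ — none of y, x, w, z goes unused
unrestricted: ✓ — simply typable at C; W, C, E all held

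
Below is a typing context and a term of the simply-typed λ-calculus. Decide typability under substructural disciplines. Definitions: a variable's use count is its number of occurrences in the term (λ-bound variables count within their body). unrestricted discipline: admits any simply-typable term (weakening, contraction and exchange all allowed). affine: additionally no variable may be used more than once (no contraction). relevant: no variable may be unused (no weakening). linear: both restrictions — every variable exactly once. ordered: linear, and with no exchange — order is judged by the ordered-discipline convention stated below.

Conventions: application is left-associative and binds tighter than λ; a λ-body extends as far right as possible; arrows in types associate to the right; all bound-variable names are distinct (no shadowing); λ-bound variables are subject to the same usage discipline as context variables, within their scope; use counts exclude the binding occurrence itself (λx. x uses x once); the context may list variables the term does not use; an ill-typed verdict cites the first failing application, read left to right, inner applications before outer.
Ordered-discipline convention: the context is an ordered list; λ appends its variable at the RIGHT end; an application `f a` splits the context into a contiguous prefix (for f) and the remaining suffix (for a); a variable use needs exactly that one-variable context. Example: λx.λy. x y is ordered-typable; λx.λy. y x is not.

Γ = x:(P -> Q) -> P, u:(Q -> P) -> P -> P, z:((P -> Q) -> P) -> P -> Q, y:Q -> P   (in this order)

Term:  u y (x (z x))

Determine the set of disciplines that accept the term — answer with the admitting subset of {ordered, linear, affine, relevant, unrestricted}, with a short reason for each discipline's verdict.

accepted by: relevant, unrestricted
use counts: x: 2×; u: 1×; z: 1×; y: 1×
use order (left to right): u, y, x, z, x
typing: well-typed — term : P
ordered: ✗ — needs contraction — x ×2
linear: ✗ — needs contraction — x ×2
affine: ✗ — needs contraction — x ×2
relevant: ✓ — every one of x, u, z, y appears
unrestricted: ✓ — type-checks (P) and nothing is barred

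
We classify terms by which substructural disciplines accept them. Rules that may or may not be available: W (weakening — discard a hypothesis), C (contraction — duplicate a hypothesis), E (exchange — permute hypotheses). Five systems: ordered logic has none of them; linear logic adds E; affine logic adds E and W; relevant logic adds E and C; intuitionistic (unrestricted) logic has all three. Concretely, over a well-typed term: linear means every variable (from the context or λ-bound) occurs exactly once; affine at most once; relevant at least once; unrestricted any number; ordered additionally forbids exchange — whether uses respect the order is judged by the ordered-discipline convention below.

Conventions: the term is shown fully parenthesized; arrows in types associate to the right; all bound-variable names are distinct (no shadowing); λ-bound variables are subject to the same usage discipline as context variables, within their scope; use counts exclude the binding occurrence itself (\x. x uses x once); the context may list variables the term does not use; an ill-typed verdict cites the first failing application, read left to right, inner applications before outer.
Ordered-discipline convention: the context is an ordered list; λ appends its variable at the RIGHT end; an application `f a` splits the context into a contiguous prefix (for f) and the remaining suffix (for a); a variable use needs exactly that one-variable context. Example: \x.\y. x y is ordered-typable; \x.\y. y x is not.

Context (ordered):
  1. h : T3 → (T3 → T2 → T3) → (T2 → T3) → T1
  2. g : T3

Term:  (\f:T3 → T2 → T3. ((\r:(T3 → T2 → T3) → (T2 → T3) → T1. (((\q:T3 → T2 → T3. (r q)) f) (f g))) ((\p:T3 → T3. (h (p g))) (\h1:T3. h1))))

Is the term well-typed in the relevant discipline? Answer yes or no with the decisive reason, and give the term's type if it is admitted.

yes — none of h, g, f, r, q, p, h1 goes unused; term : (T3 → T2 → T3) → T1
use counts: h: 1×; g: 2×; f [bound]: 2×; r [bound]: 1×; q [bound]: 1×; p [bound]: 1×; h1 [bound]: 1×
left-to-right use order: r, q, f, f, g, h, p, g, h1
typing: the term checks, with type (T3 → T2 → T3) → T1
per-discipline verdicts: ordered ✗, linear ✗, affine ✗, relevant ✓, unrestricted ✓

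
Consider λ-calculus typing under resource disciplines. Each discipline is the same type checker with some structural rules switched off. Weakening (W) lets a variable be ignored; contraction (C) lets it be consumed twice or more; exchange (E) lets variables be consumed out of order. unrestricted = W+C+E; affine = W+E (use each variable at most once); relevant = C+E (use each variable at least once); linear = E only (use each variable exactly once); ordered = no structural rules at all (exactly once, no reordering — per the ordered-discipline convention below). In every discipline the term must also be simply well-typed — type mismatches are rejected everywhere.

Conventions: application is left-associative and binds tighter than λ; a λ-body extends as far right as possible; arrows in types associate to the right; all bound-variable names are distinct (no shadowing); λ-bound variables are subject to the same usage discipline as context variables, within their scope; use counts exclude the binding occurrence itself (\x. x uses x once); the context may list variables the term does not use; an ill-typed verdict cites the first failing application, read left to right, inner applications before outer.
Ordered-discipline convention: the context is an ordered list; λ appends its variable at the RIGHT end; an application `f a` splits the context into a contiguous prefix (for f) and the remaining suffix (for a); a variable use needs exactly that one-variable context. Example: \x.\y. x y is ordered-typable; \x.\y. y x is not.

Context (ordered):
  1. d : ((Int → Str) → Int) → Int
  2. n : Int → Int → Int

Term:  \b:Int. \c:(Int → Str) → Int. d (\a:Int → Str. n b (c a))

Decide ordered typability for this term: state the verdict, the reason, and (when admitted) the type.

yes — d, n, b, c, a once each; derivable with no W/C/E; term : Int → ((Int → Str) → Int) → Int
usage: d=1, n=1, b (λ-bound)=1, c (λ-bound)=1, a (λ-bound)=1
left-to-right use order: d, n, b, c, a
typing: the term checks, with type Int → ((Int → Str) → Int) → Int
across the five disciplines: ordered ✓, linear ✓, affine ✓, relevant ✓, unrestricted ✓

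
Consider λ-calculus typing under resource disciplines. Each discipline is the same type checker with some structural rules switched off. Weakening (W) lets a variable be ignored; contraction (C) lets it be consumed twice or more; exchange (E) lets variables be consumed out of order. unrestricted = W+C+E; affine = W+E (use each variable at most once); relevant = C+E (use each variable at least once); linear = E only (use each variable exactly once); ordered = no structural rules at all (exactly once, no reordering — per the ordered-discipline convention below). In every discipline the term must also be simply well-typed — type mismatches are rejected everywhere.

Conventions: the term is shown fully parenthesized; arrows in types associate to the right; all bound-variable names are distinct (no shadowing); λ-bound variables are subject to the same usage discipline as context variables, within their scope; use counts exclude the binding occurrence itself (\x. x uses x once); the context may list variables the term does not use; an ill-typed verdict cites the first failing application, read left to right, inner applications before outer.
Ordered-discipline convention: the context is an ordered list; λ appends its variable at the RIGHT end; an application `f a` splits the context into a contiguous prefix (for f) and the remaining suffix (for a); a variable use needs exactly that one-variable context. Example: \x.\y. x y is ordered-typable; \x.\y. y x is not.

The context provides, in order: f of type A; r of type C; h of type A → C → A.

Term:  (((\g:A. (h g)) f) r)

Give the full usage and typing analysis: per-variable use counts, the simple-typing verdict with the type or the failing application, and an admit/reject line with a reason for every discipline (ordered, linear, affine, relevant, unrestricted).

counts: f: 1×; r: 1×; h: 1×; g (λ-bound): 1×
left-to-right use order: h, g, f, r
typing: well-typed at A
ordered: ✗, use order h, g, f, r needs exchange
linear: ✓, f, r, h, g: one use apiece
affine: ✓, no duplicate uses among f, r, h, g
relevant: ✓, f, r, h, g: all used, weakening unneeded
unrestricted: ✓, type-checks (A) and nothing is barred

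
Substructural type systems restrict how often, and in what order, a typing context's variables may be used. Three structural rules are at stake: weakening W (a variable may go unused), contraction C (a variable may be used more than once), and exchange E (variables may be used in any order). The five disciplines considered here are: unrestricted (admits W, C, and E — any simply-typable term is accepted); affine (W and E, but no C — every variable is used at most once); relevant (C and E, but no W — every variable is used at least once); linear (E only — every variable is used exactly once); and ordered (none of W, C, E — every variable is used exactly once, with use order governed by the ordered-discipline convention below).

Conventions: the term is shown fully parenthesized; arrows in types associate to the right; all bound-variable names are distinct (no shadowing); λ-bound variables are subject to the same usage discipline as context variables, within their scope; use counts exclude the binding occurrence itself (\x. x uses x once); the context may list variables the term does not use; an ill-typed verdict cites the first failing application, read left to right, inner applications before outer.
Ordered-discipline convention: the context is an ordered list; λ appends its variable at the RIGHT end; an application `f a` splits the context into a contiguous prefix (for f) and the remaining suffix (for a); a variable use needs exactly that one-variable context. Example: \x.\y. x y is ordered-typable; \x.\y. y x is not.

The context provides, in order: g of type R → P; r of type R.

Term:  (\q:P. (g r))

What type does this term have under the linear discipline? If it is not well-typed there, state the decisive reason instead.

not well-typed under linear — unused: q — weakening required
counts: g: 1×, r: 1×, q (λ-bound): 0×
left-to-right use order: g, r
typing: well-typed at P → P
all disciplines: ordered ✗; linear ✗; affine ✓; relevant ✗; unrestricted ✓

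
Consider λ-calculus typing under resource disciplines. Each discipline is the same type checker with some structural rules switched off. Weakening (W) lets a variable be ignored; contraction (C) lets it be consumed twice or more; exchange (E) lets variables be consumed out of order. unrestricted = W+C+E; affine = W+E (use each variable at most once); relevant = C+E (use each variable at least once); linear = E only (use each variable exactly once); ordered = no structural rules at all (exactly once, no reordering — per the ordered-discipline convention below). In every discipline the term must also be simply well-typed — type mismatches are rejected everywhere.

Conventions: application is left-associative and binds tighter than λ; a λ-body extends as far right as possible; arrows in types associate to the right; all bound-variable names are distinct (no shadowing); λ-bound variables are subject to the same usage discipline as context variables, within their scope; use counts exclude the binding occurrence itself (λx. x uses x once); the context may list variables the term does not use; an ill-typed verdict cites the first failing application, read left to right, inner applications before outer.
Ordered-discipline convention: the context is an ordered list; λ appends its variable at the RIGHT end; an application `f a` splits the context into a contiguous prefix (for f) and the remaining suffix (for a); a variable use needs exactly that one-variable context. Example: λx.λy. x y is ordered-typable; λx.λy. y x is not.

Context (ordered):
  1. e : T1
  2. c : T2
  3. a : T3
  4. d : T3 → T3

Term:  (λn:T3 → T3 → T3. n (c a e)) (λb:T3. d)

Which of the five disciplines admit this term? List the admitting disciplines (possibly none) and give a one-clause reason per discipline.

accepted by: none
variable uses: e: 1, c: 1, a: 1, d: 1, n [bound]: 1, b [bound]: 0
left-to-right use order: n, c, a, e, d
typing: ill-typed: can't apply a value of type T2
ordered: ✗, not simply typable
linear: ✗, fails simple typing
affine: ✗, a type mismatch blocks all five
relevant: ✗, the type mismatch rejects it
unrestricted: ✗, not simply typable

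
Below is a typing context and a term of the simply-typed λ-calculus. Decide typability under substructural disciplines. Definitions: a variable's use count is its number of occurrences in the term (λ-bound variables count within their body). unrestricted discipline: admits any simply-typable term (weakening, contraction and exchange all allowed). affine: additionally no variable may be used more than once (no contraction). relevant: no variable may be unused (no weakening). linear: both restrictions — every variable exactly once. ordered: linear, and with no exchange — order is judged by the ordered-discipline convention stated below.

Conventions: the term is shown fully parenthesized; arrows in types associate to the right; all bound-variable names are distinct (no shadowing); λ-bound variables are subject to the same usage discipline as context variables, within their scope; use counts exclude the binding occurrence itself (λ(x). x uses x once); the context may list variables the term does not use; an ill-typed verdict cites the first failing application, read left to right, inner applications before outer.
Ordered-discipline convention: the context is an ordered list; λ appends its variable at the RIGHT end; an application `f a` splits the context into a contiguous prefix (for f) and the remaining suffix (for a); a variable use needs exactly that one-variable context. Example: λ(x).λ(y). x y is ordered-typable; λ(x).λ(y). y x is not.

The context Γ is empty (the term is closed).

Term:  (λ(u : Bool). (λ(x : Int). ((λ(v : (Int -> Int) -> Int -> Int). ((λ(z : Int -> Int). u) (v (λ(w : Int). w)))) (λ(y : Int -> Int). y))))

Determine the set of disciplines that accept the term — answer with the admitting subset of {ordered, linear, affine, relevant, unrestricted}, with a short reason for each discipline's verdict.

admitted in: affine, unrestricted
usage: u [bound]=1; x [bound]=0; v [bound]=1; z [bound]=0; w [bound]=1; y [bound]=1
order of uses: u, v, w, y
typing: well-typed — term : Bool -> Int -> Bool
ordered ✗ (unused: x, z — weakening required)
linear ✗ (unused: x, z — weakening required)
affine ✓ (at most one use each (u, x, v, z, w, y))
relevant ✗ (unused: x, z — weakening required)
unrestricted ✓ (simply typable at Bool -> Int -> Bool; W, C, E all held)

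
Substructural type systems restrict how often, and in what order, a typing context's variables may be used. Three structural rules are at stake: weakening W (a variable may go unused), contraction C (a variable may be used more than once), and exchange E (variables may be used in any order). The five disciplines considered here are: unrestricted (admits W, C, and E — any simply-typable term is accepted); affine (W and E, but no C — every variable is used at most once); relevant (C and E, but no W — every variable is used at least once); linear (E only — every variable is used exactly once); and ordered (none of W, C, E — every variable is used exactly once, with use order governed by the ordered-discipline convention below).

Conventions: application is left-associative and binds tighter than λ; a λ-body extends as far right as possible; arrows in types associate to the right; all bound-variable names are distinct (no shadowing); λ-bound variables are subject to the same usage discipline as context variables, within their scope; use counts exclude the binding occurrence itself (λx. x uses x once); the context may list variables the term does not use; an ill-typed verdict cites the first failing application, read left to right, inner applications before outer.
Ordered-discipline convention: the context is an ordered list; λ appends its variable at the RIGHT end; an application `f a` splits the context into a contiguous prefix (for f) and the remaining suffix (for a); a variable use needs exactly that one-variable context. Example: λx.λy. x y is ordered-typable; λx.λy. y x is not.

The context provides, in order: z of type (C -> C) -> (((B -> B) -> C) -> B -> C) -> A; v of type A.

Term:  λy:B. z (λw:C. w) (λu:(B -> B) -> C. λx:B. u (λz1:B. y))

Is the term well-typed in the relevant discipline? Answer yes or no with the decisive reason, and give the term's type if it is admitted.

no — v, x, z1 never used (weakening)
use counts: z ×1; v ×0; y (bound) ×1; w (bound) ×1; u (bound) ×1; x (bound) ×0; z1 (bound) ×0
left-to-right use order: z, w, u, y
typing: ✓ — B -> A
all disciplines: ordered ✗ · linear ✗ · affine ✓ · relevant ✗ · unrestricted ✓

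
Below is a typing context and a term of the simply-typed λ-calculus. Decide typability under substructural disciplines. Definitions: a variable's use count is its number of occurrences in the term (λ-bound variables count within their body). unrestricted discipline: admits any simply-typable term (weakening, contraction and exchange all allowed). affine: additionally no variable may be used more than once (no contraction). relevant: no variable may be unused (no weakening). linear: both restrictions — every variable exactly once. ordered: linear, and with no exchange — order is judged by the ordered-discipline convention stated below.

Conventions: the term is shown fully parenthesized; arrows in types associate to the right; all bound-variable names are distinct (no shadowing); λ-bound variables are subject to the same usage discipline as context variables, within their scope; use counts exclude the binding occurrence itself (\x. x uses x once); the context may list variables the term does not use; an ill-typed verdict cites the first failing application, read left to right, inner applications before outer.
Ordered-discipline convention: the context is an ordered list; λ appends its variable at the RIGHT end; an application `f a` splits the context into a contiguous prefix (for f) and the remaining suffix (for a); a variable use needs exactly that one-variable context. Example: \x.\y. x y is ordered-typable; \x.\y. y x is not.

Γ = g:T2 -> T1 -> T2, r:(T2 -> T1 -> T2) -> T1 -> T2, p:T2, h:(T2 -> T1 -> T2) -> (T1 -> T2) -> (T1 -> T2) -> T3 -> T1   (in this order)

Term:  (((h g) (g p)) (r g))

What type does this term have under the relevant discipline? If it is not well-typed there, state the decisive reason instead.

term : T3 -> T1
usage: g: 3×; r: 1×; p: 1×; h: 1×
uses in reading order: h, g, g, p, r, g
typing: well-typed at T3 -> T1
across the five disciplines: ordered ✗ | linear ✗ | affine ✗ | relevant ✓ | unrestricted ✓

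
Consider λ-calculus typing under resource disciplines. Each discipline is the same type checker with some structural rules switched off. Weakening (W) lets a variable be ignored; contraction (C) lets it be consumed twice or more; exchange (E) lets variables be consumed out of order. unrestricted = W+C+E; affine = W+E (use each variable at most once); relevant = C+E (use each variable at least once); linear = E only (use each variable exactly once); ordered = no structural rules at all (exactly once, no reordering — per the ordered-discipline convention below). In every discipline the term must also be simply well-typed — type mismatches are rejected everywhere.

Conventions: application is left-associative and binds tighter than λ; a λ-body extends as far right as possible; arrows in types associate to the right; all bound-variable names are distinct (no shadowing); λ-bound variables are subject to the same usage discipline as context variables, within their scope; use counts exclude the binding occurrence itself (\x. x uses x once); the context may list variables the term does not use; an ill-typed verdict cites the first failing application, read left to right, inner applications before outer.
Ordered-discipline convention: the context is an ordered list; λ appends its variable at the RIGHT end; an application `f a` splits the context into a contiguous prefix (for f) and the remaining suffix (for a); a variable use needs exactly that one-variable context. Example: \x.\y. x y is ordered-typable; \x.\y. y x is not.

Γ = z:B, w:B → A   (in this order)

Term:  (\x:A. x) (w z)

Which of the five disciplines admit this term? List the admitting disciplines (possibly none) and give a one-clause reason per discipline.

admitted in: linear, affine, relevant, unrestricted
usage: z: 1, w: 1, x (bound): 1
left-to-right use order: x, w, z
typing: well-typed — term : A
ordered: ✗ — needs exchange: uses follow x, w, z
linear: ✓ — exactly-once usage across z, w, x
affine: ✓ — no duplicate uses among z, w, x
relevant: ✓ — none of z, w, x goes unused
unrestricted: ✓ — typability at A is all that's needed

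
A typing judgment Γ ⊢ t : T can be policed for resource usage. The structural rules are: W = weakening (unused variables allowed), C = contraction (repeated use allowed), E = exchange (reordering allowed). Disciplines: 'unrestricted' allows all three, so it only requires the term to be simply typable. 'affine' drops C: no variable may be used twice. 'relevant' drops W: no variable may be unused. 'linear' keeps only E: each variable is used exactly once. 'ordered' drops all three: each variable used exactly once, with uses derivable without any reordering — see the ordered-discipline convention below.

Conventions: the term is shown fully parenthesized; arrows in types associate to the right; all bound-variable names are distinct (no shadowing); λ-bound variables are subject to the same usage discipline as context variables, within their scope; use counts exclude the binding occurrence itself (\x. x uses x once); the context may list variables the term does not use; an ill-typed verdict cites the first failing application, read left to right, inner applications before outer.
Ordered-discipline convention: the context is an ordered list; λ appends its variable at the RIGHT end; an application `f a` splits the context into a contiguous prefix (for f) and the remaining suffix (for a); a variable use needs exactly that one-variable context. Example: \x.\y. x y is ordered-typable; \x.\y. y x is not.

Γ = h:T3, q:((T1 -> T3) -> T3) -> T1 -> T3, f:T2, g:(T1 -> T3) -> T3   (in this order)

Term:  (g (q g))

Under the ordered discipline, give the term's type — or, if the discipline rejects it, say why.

not well-typed under ordered — g ×2 used more than once (contraction); needs weakening: h, f unused
counts: h: 0, q: 1, f: 0, g: 2
uses in reading order: g, q, g
typing: well-typed — term : T3
all disciplines: ordered ✗ · linear ✗ · affine ✗ · relevant ✗ · unrestricted ✓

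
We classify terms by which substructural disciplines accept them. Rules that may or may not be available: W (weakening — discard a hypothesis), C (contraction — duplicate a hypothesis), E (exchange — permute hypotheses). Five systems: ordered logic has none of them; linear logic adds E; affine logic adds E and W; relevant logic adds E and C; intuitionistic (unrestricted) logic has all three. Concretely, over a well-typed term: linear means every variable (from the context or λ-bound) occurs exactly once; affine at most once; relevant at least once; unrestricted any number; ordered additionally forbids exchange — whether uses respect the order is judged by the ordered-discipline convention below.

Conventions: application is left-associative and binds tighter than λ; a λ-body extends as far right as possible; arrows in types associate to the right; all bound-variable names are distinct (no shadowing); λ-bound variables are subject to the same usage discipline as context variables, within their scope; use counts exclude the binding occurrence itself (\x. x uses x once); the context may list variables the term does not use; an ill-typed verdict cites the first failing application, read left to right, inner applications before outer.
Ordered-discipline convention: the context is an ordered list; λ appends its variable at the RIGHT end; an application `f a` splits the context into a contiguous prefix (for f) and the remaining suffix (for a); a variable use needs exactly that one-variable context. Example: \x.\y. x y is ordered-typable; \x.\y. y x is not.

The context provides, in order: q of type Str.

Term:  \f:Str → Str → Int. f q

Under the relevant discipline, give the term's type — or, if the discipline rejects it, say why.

term : (Str → Str → Int) → Str → Int
counts: q: 1; f [bound]: 1
left-to-right use order: f, q
typing: the term checks, with type (Str → Str → Int) → Str → Int
across the five disciplines: ordered ✗, linear ✓, affine ✓, relevant ✓, unrestricted ✓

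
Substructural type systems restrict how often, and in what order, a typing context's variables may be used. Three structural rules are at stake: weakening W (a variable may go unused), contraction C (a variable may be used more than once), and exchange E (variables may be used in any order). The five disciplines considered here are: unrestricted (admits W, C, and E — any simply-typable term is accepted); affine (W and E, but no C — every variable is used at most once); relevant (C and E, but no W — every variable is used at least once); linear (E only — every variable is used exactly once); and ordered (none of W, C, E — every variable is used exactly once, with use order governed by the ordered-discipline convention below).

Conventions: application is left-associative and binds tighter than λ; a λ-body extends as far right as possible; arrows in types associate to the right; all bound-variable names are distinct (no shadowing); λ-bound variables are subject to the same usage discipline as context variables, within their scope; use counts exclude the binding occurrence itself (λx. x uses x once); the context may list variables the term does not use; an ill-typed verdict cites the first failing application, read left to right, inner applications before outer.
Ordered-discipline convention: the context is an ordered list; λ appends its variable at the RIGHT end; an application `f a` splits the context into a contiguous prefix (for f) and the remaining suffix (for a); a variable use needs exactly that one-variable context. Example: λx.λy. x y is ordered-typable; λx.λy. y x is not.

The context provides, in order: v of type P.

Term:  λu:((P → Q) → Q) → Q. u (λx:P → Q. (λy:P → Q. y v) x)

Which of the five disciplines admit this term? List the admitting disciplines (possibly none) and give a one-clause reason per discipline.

admitted in: linear, affine, relevant, unrestricted
usage: v: 1×; u (λ-bound): 1×; x (λ-bound): 1×; y (λ-bound): 1×
use order (left to right): u, y, v, x
typing: ✓ — (((P → Q) → Q) → Q) → Q
ordered ✗ (no contiguous prefix/suffix split fits u, y, v, x)
linear ✓ (exactly-once usage across v, u, x, y)
affine ✓ (no duplicate uses among v, u, x, y)
relevant ✓ (at least one use each (v, u, x, y))
unrestricted ✓ (typability at (((P → Q) → Q) → Q) → Q is all that's needed)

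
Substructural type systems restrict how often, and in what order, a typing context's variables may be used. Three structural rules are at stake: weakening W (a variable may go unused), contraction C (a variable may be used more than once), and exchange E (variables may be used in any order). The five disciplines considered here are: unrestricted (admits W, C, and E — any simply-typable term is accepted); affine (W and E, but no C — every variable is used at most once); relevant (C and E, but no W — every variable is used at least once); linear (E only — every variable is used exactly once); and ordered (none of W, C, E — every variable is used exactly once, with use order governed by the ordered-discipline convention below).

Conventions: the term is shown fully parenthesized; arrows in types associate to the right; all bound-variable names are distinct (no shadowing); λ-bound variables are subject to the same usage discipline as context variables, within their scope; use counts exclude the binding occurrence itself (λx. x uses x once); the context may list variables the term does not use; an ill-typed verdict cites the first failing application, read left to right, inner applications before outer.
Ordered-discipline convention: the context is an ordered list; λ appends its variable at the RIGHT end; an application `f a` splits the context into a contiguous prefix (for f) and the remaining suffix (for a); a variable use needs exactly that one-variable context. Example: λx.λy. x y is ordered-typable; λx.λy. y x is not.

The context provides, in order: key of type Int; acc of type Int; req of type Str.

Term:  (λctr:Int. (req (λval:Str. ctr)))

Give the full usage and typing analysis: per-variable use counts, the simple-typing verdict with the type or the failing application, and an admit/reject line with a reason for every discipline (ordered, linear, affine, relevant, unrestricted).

variable uses: key ×0, acc ×0, req ×1, ctr (λ-bound) ×1, val (λ-bound) ×0
order of uses: req, ctr
typing: ill-typed: applying a non-function (Str)
ordered ✗ (a type mismatch blocks all five)
linear ✗ (the type mismatch rejects it)
affine ✗ (not simply typable)
relevant ✗ (fails simple typing)
unrestricted ✗ (a type mismatch blocks all five)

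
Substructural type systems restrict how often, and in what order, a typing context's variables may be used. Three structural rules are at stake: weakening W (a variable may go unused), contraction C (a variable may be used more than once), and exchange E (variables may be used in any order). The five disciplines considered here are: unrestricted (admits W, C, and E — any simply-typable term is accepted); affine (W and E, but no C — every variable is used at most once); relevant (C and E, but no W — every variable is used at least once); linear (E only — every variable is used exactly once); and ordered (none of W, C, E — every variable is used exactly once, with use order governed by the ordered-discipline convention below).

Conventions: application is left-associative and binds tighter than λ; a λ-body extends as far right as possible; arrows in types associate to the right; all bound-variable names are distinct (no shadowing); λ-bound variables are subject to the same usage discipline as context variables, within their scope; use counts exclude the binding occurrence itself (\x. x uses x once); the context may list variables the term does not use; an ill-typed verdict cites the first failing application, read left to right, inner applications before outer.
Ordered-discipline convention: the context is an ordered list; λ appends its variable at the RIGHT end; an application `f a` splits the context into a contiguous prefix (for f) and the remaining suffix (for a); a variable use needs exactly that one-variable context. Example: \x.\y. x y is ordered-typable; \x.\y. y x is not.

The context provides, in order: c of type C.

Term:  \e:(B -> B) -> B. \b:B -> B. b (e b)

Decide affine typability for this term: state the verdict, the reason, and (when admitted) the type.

no — b ×2 used more than once (contraction)
variable uses: c ×0, e (bound) ×1, b (bound) ×2
order of uses: b, e, b
typing: the term checks, with type ((B -> B) -> B) -> (B -> B) -> B
per-discipline verdicts: ordered ✗, linear ✗, affine ✗, relevant ✗, unrestricted ✓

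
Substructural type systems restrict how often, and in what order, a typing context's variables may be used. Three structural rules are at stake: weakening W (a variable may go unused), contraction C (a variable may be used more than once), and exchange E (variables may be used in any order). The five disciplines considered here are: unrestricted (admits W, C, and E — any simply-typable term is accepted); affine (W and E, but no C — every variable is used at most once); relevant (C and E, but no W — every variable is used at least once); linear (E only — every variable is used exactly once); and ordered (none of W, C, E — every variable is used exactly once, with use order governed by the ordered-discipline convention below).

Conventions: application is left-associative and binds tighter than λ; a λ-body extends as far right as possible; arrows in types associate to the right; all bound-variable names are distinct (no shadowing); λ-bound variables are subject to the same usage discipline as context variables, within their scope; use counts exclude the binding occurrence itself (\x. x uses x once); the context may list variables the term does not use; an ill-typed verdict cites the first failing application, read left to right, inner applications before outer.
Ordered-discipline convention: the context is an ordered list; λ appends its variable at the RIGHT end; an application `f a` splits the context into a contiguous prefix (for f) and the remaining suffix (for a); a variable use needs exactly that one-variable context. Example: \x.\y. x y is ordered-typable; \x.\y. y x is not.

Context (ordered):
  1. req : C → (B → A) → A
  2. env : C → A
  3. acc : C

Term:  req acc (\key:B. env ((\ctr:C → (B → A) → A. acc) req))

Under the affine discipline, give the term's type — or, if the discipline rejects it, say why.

not well-typed under affine — needs contraction — req ×2, acc ×2
counts: req ×2, env ×1, acc ×2, key [bound] ×0, ctr [bound] ×0
order of uses: req, acc, env, acc, req
typing: well-typed at A
across the five disciplines: ordered ✗, linear ✗, affine ✗, relevant ✗, unrestricted ✓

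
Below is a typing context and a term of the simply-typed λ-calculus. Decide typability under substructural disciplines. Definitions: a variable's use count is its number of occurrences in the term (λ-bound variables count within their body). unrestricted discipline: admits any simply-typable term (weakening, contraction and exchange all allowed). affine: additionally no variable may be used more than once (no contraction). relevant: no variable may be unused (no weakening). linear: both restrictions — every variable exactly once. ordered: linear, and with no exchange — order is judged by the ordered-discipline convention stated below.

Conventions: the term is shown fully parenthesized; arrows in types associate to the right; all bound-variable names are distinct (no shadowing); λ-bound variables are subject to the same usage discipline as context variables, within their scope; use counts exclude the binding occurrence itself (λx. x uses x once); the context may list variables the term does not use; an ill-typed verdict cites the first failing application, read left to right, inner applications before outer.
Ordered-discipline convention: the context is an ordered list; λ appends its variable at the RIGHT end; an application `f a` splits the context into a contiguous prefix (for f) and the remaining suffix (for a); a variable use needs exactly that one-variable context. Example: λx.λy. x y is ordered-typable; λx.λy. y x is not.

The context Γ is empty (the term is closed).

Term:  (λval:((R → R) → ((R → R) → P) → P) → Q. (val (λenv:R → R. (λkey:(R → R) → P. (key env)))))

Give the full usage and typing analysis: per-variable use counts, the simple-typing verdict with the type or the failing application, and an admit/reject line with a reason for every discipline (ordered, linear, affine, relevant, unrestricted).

counts: val (λ-bound): 1×, env (λ-bound): 1×, key (λ-bound): 1×
use order (left to right): val, key, env
typing: well-typed at (((R → R) → ((R → R) → P) → P) → Q) → Q
ordered: ✗ — no contiguous prefix/suffix split fits val, key, env
linear: ✓ — exactly-once usage across val, env, key
affine: ✓ — at most one use each (val, env, key)
relevant: ✓ — every one of val, env, key appears
unrestricted: ✓ — type-checks ((((R → R) → ((R → R) → P) → P) → Q) → Q) and nothing is barred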